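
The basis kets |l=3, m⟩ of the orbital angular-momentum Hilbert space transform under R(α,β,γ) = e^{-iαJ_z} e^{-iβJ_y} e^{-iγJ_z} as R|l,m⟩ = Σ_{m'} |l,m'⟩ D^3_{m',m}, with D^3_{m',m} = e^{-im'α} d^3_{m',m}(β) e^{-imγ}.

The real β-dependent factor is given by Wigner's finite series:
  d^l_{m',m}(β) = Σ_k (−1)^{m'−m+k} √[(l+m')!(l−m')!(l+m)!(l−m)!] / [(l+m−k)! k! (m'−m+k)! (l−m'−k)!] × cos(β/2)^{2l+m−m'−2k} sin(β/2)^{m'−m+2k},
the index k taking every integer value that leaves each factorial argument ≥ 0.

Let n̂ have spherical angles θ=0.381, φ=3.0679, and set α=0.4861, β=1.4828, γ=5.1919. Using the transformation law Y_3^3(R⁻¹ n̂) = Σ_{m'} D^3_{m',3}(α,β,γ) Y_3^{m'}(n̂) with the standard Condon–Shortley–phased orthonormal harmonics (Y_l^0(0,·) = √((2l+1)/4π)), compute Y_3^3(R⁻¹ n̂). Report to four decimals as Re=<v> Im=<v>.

Re=-0.3403 Im=0.1776

Need the full column D^3_{m',3} for m'=−3..3 at α=0.4861, β=1.4828, γ=5.1919.
cos(β/2)=0.737524, sin(β/2)=0.675321
d^3_{-3,3}: single k=6 term ⇒ +0.094855;  D = +0.001875-0.094837i
d^3_{-2,3}: single k=5 term ⇒ +0.253748;  D = -0.114089-0.226654i
d^3_{-1,3}: single k=4 term ⇒ +0.438166;  D = -0.357030-0.254006i
d^3_{0,3}: single k=3 term ⇒ +0.552553;  D = -0.547727-0.072870i
d^3_{1,3}: single k=2 term ⇒ +0.522601;  D = -0.490226+0.181081i
d^3_{2,3}: single k=1 term ⇒ +0.360966;  D = -0.240948+0.268776i
d^3_{3,3}: single k=0 term ⇒ +0.160937;  D = -0.038999+0.156141i
Y_3^{m'}(θ=0.381,φ=3.0679) and Σ D·Y over m':
  (+0.0019-0.0948i)·(-0.0209-0.0047i)  (-0.1141-0.2267i)·(+0.1298+0.0193i)  (-0.3570-0.2540i)·(-0.3965-0.0293i)  (-0.5477-0.0729i)·(+0.4533+0.0000i)  (-0.4902+0.1811i)·(+0.3965-0.0293i)  (-0.2409+0.2688i)·(+0.1298-0.0193i)  (-0.0390+0.1561i)·(+0.0209-0.0047i)
Y_3^3(R⁻¹ n̂) = -0.340348+0.177633i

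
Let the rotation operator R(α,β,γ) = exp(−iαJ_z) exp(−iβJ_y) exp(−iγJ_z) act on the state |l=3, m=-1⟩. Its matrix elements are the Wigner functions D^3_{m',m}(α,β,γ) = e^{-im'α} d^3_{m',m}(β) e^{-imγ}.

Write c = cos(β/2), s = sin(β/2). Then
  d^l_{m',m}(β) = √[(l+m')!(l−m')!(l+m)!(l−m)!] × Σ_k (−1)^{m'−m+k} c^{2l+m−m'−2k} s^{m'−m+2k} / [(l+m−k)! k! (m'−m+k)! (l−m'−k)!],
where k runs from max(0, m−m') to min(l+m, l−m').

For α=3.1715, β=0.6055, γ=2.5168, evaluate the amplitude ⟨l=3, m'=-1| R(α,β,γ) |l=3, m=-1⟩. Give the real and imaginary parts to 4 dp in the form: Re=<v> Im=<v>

Split into d^3_{-1,-1}(β=0.6055) × two z-phases.
c=cos(0.6055/2)=0.954520, s=sin(0.6055/2)=0.298146; N=√[2·24·2·24]=48.000000
k∈{0,1,2} keeps every argument non-negative
  k=0: (−1)^0·48.0000/(48)·0.9545^6·0.2981^0 = +0.756329
  k=1: (−1)^1·48.0000/(6)·0.9545^4·0.2981^2 = -0.590322
  k=2: (−1)^2·48.0000/(8)·0.9545^2·0.2981^4 = +0.043196
d^3_{-1,-1}(0.6055) = +0.756329 -0.590322 +0.043196 = +0.209202
Attach z-rotation phases: D = e^{-i(-1)(3.1715)}·(+0.209202)·e^{-i(-1)(2.5168)} = +0.173264-0.117240i

Re=0.1733 Im=-0.1172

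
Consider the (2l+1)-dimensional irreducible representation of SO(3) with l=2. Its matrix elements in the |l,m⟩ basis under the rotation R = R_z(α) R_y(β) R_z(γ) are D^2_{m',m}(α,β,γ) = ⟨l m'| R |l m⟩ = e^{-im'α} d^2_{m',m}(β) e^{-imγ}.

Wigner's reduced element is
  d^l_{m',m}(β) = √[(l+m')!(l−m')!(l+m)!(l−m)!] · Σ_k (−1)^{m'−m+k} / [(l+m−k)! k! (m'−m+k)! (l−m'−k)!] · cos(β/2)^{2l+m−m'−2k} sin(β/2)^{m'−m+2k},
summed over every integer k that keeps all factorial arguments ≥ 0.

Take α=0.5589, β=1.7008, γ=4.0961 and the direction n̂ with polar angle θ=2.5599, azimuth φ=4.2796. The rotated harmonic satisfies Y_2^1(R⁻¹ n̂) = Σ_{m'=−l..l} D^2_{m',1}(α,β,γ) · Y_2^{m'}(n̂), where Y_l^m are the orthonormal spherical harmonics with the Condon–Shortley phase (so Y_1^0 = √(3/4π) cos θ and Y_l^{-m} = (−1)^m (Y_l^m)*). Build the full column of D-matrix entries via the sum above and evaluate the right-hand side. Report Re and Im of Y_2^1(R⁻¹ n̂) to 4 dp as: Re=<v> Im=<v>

Need the full column D^2_{m',1} for m'=−2..2 at α=0.5589, β=1.7008, γ=4.0961.
cos(β/2)=0.659683, sin(β/2)=0.751544
d^2_{-2,1}: single k=3 term ⇒ +0.560053;  D = -0.552602-0.091047i
d^2_{-1,1}: k∈[2..3] ⇒ +0.737396 -0.319020 = +0.418375;  D = -0.386061+0.161229i
d^2_{0,1}: k∈[1..2] ⇒ +0.528488 -0.685922 = -0.157433;  D = +0.090998-0.128470i
d^2_{1,1}: k∈[0..1] ⇒ +0.189383 -0.737396 = -0.548013;  D = +0.031433-0.547111i
d^2_{2,1}: single k=0 term ⇒ -0.431509;  D = -0.207448-0.378372i
Y_2^{m'}(θ=2.5599,φ=4.2796) and Σ D·Y over m':
  (-0.5526-0.0910i)·(-0.0756-0.0888i)  (-0.3861+0.1612i)·(+0.1487-0.3220i)  (+0.0910-0.1285i)·(+0.3451+0.0000i)  (+0.0314-0.5471i)·(-0.1487-0.3220i)  (-0.2074-0.3784i)·(-0.0756+0.0888i)
Y_2^1(R⁻¹ n̂) = -0.071967+0.241325i

Re=-0.0720 Im=0.2413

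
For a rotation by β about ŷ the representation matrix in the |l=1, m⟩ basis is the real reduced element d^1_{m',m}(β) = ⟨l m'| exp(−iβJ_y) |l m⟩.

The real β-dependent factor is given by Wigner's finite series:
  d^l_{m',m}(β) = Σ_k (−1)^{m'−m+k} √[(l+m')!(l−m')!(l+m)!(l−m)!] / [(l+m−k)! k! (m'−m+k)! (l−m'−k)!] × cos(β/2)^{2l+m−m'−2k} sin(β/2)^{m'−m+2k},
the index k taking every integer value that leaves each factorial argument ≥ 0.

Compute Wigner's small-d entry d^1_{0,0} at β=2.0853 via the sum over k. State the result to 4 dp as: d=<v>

d^1_{0,0}(β=2.0853) via Wigner's sum:
With c≡cos(β/2)=0.503933 and s≡sin(β/2)=0.863743, N=[1·1·1·1]^{1/2}=1.000000
k: max(0,(0)−(0))=0 … min(1+(0),1−(0))=1
  k=0: (−1)^0·1.0000/(1)·0.5039^2·0.8637^0 = +0.253949
  k=1: (−1)^1·1.0000/(1)·0.5039^0·0.8637^2 = -0.746051
d^1_{0,0}(2.0853) = +0.253949 -0.746051 = -0.492103

d=-0.4921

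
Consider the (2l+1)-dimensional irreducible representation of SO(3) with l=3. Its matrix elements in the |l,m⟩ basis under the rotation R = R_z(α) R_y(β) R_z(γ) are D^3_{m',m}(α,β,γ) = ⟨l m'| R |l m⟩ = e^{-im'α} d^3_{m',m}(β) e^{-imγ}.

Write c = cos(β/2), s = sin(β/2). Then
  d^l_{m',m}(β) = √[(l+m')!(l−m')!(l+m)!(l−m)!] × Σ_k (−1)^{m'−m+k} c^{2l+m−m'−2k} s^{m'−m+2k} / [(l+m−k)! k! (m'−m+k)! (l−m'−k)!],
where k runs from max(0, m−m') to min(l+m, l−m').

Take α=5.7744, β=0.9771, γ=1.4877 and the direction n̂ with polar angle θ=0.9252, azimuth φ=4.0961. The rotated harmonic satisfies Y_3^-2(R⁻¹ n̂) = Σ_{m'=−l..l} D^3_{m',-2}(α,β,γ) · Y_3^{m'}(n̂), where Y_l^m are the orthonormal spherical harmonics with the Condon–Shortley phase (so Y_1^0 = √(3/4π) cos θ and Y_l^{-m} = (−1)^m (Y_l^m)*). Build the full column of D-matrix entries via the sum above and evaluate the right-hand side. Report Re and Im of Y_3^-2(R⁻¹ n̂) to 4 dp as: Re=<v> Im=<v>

Re=0.1278 Im=0.2175

Need the full column D^3_{m',-2} for m'=−3..3 at α=5.7744, β=0.9771, γ=1.4877.
cos(β/2)=0.883014, sin(β/2)=0.469346
d^3_{-3,-2}: single k=1 term ⇒ +0.617174;  D = +0.074957+0.612605i
d^3_{-2,-2}: k∈[0..1] ⇒ +0.474031 -0.669618 = -0.195587;  D = +0.073823-0.181120i
d^3_{-1,-2}: k∈[0..1] ⇒ -0.796768 +0.450207 = -0.346561;  D = +0.270567-0.216559i
d^3_{0,-2}: k∈[0..1] ⇒ +0.733530 -0.207238 = +0.526292;  D = -0.519041+0.087064i
d^3_{1,-2}: k∈[0..1] ⇒ -0.450207 +0.063597 = -0.386611;  D = +0.364144+0.129874i
d^3_{2,-2}: k∈[0..1] ⇒ +0.189181 -0.010690 = +0.178492;  D = -0.117617-0.134260i
d^3_{3,-2}: single k=0 term ⇒ -0.049262;  D = +0.010300+0.048173i
Y_3^{m'}(θ=0.9252,φ=4.0961) and Σ D·Y over m':
  (+0.0750+0.6126i)·(+0.2044+0.0584i)  (+0.0738-0.1811i)·(-0.1302-0.3701i)  (+0.2706-0.2166i)·(-0.1209+0.1706i)  (-0.5190+0.0871i)·(-0.2672+0.0000i)  (+0.3641+0.1299i)·(+0.1209+0.1706i)  (-0.1176-0.1343i)·(-0.1302+0.3701i)  (+0.0103+0.0482i)·(-0.2044+0.0584i)
Y_3^-2(R⁻¹ n̂) = +0.127791+0.217492i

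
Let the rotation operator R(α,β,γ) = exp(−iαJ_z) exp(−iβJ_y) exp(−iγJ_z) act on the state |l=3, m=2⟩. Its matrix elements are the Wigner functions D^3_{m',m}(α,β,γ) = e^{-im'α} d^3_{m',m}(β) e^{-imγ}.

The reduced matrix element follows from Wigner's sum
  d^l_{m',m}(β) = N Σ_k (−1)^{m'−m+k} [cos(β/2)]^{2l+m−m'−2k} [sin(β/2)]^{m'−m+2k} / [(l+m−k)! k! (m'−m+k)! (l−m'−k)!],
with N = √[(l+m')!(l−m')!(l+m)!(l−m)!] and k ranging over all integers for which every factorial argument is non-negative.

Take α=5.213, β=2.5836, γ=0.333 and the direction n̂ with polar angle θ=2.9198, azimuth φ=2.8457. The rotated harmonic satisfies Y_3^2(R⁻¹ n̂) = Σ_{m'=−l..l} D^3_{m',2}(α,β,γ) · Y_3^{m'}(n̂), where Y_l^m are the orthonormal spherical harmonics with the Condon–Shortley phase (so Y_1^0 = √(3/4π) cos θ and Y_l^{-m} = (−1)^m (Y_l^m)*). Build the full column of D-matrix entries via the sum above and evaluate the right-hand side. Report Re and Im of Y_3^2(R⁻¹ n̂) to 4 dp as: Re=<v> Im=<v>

Need the full column D^3_{m',2} for m'=−3..3 at α=5.213, β=2.5836, γ=0.333.
cos(β/2)=0.275391, sin(β/2)=0.961332
d^3_{-3,2}: single k=5 term ⇒ +0.553851;  D = -0.410877+0.371390i
d^3_{-2,2}: k∈[4..5] ⇒ +0.323865 -0.789298 = -0.465434;  D = +0.439527+0.153118i
d^3_{-1,2}: k∈[3..4] ⇒ +0.117354 -0.715019 = -0.597664;  D = +0.098397+0.589509i
d^3_{0,2}: k∈[2..3] ⇒ +0.029114 -0.354776 = -0.325662;  D = -0.256067+0.201209i
d^3_{1,2}: k∈[1..2] ⇒ +0.004815 -0.117354 = -0.112539;  D = -0.103471-0.044258i
d^3_{2,2}: k∈[0..1] ⇒ +0.000436 -0.026578 = -0.026141;  D = -0.002517-0.026020i
d^3_{3,2}: single k=0 term ⇒ -0.003730;  D = +0.003085-0.002097i
Y_3^{m'}(θ=2.9198,φ=2.8457) and Σ D·Y over m':
  (-0.4109+0.3714i)·(-0.0028-0.0034i)  (+0.4395+0.1531i)·(-0.0400-0.0269i)  (+0.0984+0.5895i)·(-0.2556-0.0779i)  (-0.2561+0.2012i)·(-0.6400+0.0000i)  (-0.1035-0.0443i)·(+0.2556-0.0779i)  (-0.0025-0.0260i)·(-0.0400+0.0269i)  (+0.0031-0.0021i)·(+0.0028-0.0034i)
Y_3^2(R⁻¹ n̂) = +0.144525-0.306969i

Re=0.1445 Im=-0.3070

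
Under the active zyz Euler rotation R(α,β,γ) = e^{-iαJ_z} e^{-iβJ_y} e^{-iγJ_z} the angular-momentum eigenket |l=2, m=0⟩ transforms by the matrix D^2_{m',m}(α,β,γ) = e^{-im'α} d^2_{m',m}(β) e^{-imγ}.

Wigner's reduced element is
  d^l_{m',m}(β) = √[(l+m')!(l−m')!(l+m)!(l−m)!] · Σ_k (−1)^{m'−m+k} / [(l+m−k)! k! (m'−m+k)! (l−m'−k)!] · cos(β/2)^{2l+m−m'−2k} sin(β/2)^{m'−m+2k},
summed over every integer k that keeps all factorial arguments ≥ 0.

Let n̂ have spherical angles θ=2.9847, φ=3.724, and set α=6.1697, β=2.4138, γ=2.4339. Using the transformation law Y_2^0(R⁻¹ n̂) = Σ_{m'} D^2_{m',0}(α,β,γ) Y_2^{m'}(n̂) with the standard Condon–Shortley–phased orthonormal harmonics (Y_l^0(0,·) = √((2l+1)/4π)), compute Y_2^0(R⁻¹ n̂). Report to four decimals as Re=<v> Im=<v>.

Re=0.0939 Im=0.0000

Need the full column D^2_{m',0} for m'=−2..2 at α=6.1697, β=2.4138, γ=2.4339.
cos(β/2)=0.355918, sin(β/2)=0.934517
d^2_{-2,0}: single k=2 term ⇒ +0.270988;  D = +0.264038-0.060980i
d^2_{-1,0}: k∈[1..2] ⇒ +0.103208 -0.711521 = -0.608313;  D = -0.604400+0.068886i
d^2_{0,0}: k∈[0..2] ⇒ +0.016047 -0.442522 +0.762692 = +0.336217;  D = +0.336217+0.000000i
d^2_{1,0}: k∈[0..1] ⇒ -0.103208 +0.711521 = +0.608313;  D = +0.604400+0.068886i
d^2_{2,0}: single k=0 term ⇒ +0.270988;  D = +0.264038+0.060980i
Y_2^{m'}(θ=2.9847,φ=3.724) and Σ D·Y over m':
  (+0.2640-0.0610i)·(+0.0037-0.0087i)  (-0.6044+0.0689i)·(+0.0996-0.0656i)  (+0.3362+0.0000i)·(+0.6077+0.0000i)  (+0.6044+0.0689i)·(-0.0996-0.0656i)  (+0.2640+0.0610i)·(+0.0037+0.0087i)
Y_2^0(R⁻¹ n̂) = +0.093896-0.000000i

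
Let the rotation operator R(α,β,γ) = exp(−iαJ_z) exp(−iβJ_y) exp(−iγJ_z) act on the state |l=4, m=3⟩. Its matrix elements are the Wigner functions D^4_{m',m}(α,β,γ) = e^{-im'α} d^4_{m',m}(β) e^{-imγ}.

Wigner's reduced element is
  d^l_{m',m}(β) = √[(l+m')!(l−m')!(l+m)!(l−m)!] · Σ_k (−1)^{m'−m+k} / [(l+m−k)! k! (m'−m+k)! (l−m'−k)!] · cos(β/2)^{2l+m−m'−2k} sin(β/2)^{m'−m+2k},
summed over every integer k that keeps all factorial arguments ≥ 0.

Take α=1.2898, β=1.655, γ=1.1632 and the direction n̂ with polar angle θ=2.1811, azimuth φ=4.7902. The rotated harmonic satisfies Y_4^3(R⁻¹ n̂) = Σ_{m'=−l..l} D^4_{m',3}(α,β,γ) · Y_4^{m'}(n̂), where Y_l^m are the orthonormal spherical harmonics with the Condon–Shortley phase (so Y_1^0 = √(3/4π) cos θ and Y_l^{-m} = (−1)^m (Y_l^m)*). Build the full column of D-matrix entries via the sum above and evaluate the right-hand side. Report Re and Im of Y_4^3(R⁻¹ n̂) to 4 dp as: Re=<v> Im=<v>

Re=0.0160 Im=0.3041

Need the full column D^4_{m',3} for m'=−4..4 at α=1.2898, β=1.655, γ=1.1632.
cos(β/2)=0.676718, sin(β/2)=0.736242
d^4_{-4,3}: single k=7 term ⇒ +0.224438;  D = -0.022139+0.223344i
d^4_{-3,3}: k∈[6..7] ⇒ +0.510549 -0.086330 = +0.424218;  D = +0.393988+0.157272i
d^4_{-2,3}: k∈[5..6] ⇒ +0.752509 -0.296904 = +0.455606;  D = +0.279626-0.359702i
d^4_{-1,3}: k∈[4..5] ⇒ +0.815142 -0.578908 = +0.236234;  D = -0.138986-0.191022i
d^4_{0,3}: k∈[3..4] ⇒ +0.670140 -0.793215 = -0.123074;  D = +0.115697-0.041971i
d^4_{1,3}: k∈[2..3] ⇒ +0.413199 -0.815142 = -0.401943;  D = -0.026914-0.401041i
d^4_{2,3}: k∈[1..2] ⇒ +0.179036 -0.635751 = -0.456715;  D = -0.446298-0.096986i
d^4_{3,3}: k∈[0..1] ⇒ +0.043981 -0.364407 = -0.320427;  D = -0.152208+0.281968i
d^4_{4,3}: single k=0 term ⇒ -0.135339;  D = +0.096596+0.094793i
Y_4^{m'}(θ=2.1811,φ=4.7902) and Σ D·Y over m':
  (-0.0221+0.2233i)·(+0.1900-0.0611i)  (+0.3940+0.1573i)·(+0.0913+0.3841i)  (+0.2796-0.3597i)·(-0.2883+0.0452i)  (-0.1390-0.1910i)·(+0.0121+0.1552i)  (+0.1157-0.0420i)·(-0.3256+0.0000i)  (-0.0269-0.4010i)·(-0.0121+0.1552i)  (-0.4463-0.0970i)·(-0.2883-0.0452i)  (-0.1522+0.2820i)·(-0.0913+0.3841i)  (+0.0966+0.0948i)·(+0.1900+0.0611i)
Y_4^3(R⁻¹ n̂) = +0.016007+0.304142i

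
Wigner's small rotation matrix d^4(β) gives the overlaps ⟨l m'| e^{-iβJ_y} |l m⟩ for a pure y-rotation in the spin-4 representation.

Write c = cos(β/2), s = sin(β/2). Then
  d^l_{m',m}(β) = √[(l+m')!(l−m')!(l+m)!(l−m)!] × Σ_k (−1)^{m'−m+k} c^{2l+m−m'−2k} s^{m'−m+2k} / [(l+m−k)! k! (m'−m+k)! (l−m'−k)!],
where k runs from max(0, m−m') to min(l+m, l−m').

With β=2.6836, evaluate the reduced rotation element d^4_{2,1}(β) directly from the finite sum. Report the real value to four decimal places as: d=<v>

d^4_{2,1}(β=2.6836) via Wigner's sum:
c=cos(2.6836/2)=0.227000, s=sin(2.6836/2)=0.973895; N=√[720·2·120·6]=1018.233765
k∈{0,1,2} keeps every argument non-negative
  k=0: (−1)^1·1018.2338/(240)·0.2270^7·0.9739^1 = -0.000128
  k=1: (−1)^2·1018.2338/(48)·0.2270^5·0.9739^3 = +0.011811
  k=2: (−1)^3·1018.2338/(72)·0.2270^3·0.9739^5 = -0.144928
d^4_{2,1}(2.6836) = -0.000128 +0.011811 -0.144928 = -0.133246

d=-0.1332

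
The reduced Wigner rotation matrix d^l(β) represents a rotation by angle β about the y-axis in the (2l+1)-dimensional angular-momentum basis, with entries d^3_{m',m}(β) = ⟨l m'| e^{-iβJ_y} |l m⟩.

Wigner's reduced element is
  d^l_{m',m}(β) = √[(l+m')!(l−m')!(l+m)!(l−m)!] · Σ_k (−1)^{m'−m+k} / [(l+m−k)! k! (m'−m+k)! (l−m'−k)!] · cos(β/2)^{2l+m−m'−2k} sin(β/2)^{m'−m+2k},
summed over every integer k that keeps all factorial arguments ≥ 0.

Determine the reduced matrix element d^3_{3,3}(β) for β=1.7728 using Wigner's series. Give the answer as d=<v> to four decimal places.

d=0.0638

d^3_{3,3}(β=1.7728) via Wigner's sum:
c=cos(1.7728/2)=0.632205, s=sin(1.7728/2)=0.774801; N=√[720·1·720·1]=720.000000
k∈{0} keeps every argument non-negative
  k=0: (−1)^0·720.0000/(720)·0.6322^6·0.7748^0 = +0.063848
d^3_{3,3}(1.7728) = +0.063848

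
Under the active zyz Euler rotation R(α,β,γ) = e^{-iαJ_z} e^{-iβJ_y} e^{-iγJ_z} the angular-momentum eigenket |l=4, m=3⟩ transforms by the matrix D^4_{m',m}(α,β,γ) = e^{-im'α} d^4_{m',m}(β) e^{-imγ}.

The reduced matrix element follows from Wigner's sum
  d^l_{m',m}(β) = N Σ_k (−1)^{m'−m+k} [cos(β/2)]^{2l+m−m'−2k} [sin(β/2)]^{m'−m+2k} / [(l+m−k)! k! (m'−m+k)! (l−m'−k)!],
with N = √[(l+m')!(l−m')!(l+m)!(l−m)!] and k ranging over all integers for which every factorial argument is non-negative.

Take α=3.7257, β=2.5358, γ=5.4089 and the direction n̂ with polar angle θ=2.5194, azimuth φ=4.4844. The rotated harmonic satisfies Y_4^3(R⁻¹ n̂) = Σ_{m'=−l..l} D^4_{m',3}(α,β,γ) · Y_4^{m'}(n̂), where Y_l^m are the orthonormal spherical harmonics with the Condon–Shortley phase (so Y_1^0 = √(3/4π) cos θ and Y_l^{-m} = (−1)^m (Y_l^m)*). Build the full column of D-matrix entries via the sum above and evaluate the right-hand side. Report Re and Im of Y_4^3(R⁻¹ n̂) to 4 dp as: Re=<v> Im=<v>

Need the full column D^4_{m',3} for m'=−4..4 at α=3.7257, β=2.5358, γ=5.4089.
cos(β/2)=0.298286, sin(β/2)=0.954477
d^4_{-4,3}: single k=7 term ⇒ +0.608884;  D = +0.148809-0.590420i
d^4_{-3,3}: k∈[6..7] ⇒ +0.470929 -0.688846 = -0.217917;  D = -0.072099-0.205644i
d^4_{-2,3}: k∈[5..6] ⇒ +0.235999 -0.805478 = -0.569479;  D = +0.453533+0.344404i
d^4_{-1,3}: k∈[4..5] ⇒ +0.086918 -0.533983 = -0.447065;  D = -0.446110-0.029204i
d^4_{0,3}: k∈[3..4] ⇒ +0.024295 -0.248765 = -0.224469;  D = +0.194939-0.111288i
d^4_{1,3}: k∈[2..3] ⇒ +0.005093 -0.086918 = -0.081825;  D = -0.036908+0.073028i
d^4_{2,3}: k∈[1..2] ⇒ +0.000750 -0.023049 = -0.022298;  D = -0.002584-0.022148i
d^4_{3,3}: k∈[0..1] ⇒ +0.000063 -0.004492 = -0.004429;  D = +0.002854+0.003387i
d^4_{4,3}: single k=0 term ⇒ -0.000567;  D = -0.000544-0.000160i
Y_4^{m'}(θ=2.5194,φ=4.4844) and Σ D·Y over m':
  (+0.1488-0.5904i)·(+0.0313+0.0404i)  (-0.0721-0.2056i)·(-0.1272+0.1561i)  (+0.4535+0.3444i)·(-0.3695-0.1812i)  (-0.4461-0.0292i)·(+0.0822-0.3541i)  (+0.1949-0.1113i)·(-0.1638+0.0000i)  (-0.0369+0.0730i)·(-0.0822-0.3541i)  (-0.0026-0.0221i)·(-0.3695+0.1812i)  (+0.0029+0.0034i)·(+0.1272+0.1561i)  (-0.0005-0.0002i)·(+0.0313-0.0404i)
Y_4^3(R⁻¹ n̂) = -0.080682-0.017543i

Re=-0.0807 Im=-0.0175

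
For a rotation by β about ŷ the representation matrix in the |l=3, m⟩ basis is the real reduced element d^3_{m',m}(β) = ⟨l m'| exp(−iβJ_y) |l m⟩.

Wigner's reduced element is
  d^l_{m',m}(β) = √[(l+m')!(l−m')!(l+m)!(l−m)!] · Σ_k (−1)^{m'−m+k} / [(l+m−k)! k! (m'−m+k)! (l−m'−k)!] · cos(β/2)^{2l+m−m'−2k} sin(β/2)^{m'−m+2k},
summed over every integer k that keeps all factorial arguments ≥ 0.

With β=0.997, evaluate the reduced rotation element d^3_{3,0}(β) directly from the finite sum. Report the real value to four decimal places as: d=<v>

d^3_{3,0}(β=0.997) via Wigner's sum:
Half-angle: c=0.878301, s=0.478109. N=√(720·1·6·6)=160.996894
Admissible k: 0..0 (factorial args all ≥0)
  k=0: (−1)^3·160.9969/(36)·0.8783^3·0.4781^3 = -0.331150
d^3_{3,0}(0.997) = -0.331150

d=-0.3311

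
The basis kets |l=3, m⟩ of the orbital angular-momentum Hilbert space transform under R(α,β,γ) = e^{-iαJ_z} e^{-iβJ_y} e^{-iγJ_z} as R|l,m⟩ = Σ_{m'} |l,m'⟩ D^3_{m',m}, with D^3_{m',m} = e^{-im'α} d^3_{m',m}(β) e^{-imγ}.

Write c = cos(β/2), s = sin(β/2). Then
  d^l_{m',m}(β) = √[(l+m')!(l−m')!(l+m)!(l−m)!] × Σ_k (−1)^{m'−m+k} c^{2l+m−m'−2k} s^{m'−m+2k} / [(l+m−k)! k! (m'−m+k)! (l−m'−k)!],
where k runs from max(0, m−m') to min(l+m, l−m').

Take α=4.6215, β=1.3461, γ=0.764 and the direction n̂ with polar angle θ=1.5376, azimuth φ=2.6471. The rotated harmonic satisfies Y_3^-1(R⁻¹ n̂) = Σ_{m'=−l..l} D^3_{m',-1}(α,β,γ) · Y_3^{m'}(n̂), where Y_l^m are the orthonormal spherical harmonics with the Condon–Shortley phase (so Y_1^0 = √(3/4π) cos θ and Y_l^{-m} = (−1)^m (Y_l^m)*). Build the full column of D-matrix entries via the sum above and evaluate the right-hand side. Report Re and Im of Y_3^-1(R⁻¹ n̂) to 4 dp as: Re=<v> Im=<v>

Need the full column D^3_{m',-1} for m'=−3..3 at α=4.6215, β=1.3461, γ=0.764.
cos(β/2)=0.781924, sin(β/2)=0.623374
d^3_{-3,-1}: single k=2 term ⇒ +0.562601;  D = -0.265436+0.496048i
d^3_{-2,-1}: k∈[1..2] ⇒ +0.576197 -0.732435 = -0.156238;  D = +0.130496+0.085912i
d^3_{-1,-1}: k∈[0..2] ⇒ +0.228553 -1.162105 +0.553955 = -0.379597;  D = -0.236649+0.296801i
d^3_{0,-1}: k∈[0..2] ⇒ -0.631193 +1.203514 -0.254975 = +0.317346;  D = +0.229148+0.219545i
d^3_{1,-1}: k∈[0..2] ⇒ +0.871578 -0.738607 +0.058680 = +0.191652;  D = -0.144601+0.125782i
d^3_{2,-1}: k∈[0..1] ⇒ -0.732435 +0.232759 = -0.499676;  D = +0.292366+0.405213i
d^3_{3,-1}: single k=0 term ⇒ +0.357576;  D = +0.307770-0.182039i
Y_3^{m'}(θ=1.5376,φ=2.6471) and Σ D·Y over m':
  (-0.2654+0.4960i)·(-0.0363-0.4149i)  (+0.1305+0.0859i)·(+0.0186+0.0283i)  (-0.2366+0.2968i)·(+0.2827+0.1524i)  (+0.2291+0.2195i)·(-0.0371+0.0000i)  (-0.1446+0.1258i)·(-0.2827+0.1524i)  (+0.2924+0.4052i)·(+0.0186-0.0283i)  (+0.3078-0.1820i)·(+0.0363-0.4149i)
Y_3^-1(R⁻¹ n̂) = +0.069085-0.055544i

Re=0.0691 Im=-0.0555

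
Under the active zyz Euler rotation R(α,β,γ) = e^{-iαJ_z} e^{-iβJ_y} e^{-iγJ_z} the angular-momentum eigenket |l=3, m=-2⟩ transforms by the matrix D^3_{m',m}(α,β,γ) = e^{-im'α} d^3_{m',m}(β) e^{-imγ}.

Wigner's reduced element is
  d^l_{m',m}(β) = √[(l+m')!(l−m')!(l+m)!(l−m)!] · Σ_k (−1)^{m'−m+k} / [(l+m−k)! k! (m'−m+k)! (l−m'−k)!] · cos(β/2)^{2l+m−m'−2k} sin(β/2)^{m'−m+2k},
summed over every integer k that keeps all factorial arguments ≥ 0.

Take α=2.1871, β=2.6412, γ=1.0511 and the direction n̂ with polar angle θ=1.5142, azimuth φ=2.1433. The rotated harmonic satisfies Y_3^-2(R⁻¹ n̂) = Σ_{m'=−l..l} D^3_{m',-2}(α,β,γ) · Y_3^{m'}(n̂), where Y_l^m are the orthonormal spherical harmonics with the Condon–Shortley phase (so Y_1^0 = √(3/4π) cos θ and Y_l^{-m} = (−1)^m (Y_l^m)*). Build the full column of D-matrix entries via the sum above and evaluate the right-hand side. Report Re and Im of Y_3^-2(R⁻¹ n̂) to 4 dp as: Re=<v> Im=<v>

Need the full column D^3_{m',-2} for m'=−3..3 at α=2.1871, β=2.6412, γ=1.0511.
cos(β/2)=0.247594, sin(β/2)=0.968864
d^3_{-3,-2}: single k=1 term ⇒ +0.002208;  D = -0.001599+0.001523i
d^3_{-2,-2}: k∈[0..1] ⇒ +0.000230 -0.017638 = -0.017408;  D = -0.017084-0.003343i
d^3_{-1,-2}: k∈[0..1] ⇒ -0.002851 +0.087305 = +0.084454;  D = -0.034675-0.077008i
d^3_{0,-2}: k∈[0..1] ⇒ +0.019322 -0.295864 = -0.276542;  D = +0.140136-0.238406i
d^3_{1,-2}: k∈[0..1] ⇒ -0.087305 +0.668427 = +0.581122;  D = +0.579029-0.049278i
d^3_{2,-2}: k∈[0..1] ⇒ +0.270086 -0.827135 = -0.557049;  D = +0.359374+0.425623i
d^3_{3,-2}: single k=0 term ⇒ -0.517762;  D = +0.129746-0.501242i
Y_3^{m'}(θ=1.5142,φ=2.1433) and Σ D·Y over m':
  (-0.0016+0.0015i)·(+0.4108-0.0607i)  (-0.0171-0.0033i)·(-0.0238+0.0525i)  (-0.0347-0.0770i)·(+0.1720+0.2669i)  (+0.1401-0.2384i)·(-0.0630+0.0000i)  (+0.5790-0.0493i)·(-0.1720+0.2669i)  (+0.3594+0.4256i)·(-0.0238-0.0525i)  (+0.1297-0.5012i)·(-0.4108-0.0607i)
Y_3^-2(R⁻¹ n̂) = -0.150603+0.324453i

Re=-0.1506 Im=0.3245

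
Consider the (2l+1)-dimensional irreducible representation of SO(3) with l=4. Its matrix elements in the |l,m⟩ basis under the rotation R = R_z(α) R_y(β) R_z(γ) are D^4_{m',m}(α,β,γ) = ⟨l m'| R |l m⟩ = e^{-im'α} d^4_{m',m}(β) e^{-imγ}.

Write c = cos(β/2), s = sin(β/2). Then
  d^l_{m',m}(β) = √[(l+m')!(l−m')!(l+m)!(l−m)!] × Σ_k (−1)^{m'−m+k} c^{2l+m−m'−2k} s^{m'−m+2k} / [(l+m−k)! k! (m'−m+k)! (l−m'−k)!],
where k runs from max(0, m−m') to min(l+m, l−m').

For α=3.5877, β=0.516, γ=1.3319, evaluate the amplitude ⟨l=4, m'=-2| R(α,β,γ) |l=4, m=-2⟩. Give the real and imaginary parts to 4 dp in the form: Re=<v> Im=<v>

Split into d^4_{-2,-2}(β=0.516) × two z-phases.
c=cos(0.516/2)=0.966902, s=sin(0.516/2)=0.255147; N=√[2·720·2·720]=1440.000000
Admissible k: 0..2 (factorial args all ≥0)
  k=0: (−1)^0·1440.0000/(1440)·0.9669^8·0.2551^0 = +0.763942
  k=1: (−1)^1·1440.0000/(120)·0.9669^6·0.2551^2 = -0.638349
  k=2: (−1)^2·1440.0000/(96)·0.9669^4·0.2551^4 = +0.055563
d^4_{-2,-2}(0.516) = +0.763942 -0.638349 +0.055563 = +0.181156
D = (+0.627690+0.778464i)·(+0.181156)·(-0.888012+0.459820i) = -0.165821-0.072944i

Re=-0.1658 Im=-0.0729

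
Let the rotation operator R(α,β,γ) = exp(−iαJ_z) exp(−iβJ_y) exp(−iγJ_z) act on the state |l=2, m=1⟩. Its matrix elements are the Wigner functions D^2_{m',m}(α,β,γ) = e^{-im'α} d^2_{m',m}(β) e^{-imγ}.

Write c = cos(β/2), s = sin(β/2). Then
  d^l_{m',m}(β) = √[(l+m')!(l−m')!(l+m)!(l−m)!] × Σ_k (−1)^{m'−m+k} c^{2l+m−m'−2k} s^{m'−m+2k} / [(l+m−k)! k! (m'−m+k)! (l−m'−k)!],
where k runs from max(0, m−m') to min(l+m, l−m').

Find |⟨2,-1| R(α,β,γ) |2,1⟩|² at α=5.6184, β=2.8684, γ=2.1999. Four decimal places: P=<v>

First d^2_{-1,1}(β=2.8684), then the phase factors e^{-i(-1)α} and e^{-i(1)γ}:
Half-angle: c=0.136172, s=0.990685. N=√(1·6·6·1)=6.000000
k∈{2,3} keeps every argument non-negative
  k=2: (−1)^0·6.0000/(2)·0.1362^2·0.9907^2 = +0.054597
  k=3: (−1)^1·6.0000/(6)·0.1362^0·0.9907^4 = -0.963258
d^2_{-1,1}(2.8684) = +0.054597 -0.963258 = -0.908661
|D^2_{-1,1}|² = |d^2_{-1,1}(β)|² = (-0.908661)² = 0.825665 (the z-rotation phases have unit modulus)

P=0.8257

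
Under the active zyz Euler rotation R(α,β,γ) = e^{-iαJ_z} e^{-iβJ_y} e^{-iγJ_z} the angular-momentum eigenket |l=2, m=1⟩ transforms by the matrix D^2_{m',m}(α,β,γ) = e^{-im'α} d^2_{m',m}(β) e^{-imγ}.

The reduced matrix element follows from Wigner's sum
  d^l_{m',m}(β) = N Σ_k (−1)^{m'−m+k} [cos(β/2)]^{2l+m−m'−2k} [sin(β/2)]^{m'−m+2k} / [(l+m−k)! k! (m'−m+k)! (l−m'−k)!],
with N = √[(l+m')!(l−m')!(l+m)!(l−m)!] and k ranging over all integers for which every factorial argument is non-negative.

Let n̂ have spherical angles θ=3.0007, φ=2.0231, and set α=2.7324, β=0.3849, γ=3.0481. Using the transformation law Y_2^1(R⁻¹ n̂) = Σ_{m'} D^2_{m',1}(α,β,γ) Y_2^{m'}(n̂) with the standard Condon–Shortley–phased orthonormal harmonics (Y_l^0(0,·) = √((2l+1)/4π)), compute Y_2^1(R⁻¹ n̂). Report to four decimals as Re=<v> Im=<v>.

Re=-0.3234 Im=0.0320

Need the full column D^2_{m',1} for m'=−2..2 at α=2.7324, β=0.3849, γ=3.0481.
cos(β/2)=0.981539, sin(β/2)=0.191264
d^2_{-2,1}: single k=3 term ⇒ +0.013735;  D = -0.010282+0.009107i
d^2_{-1,1}: k∈[2..3] ⇒ +0.105731 -0.001338 = +0.104393;  D = +0.099234-0.032412i
d^2_{0,1}: k∈[1..2] ⇒ +0.443028 -0.016822 = +0.426206;  D = -0.424345-0.039789i
d^2_{1,1}: k∈[0..1] ⇒ +0.928174 -0.105731 = +0.822443;  D = +0.720700+0.396237i
d^2_{2,1}: single k=0 term ⇒ -0.361731;  D = +0.221474+0.286005i
Y_2^{m'}(θ=3.0007,φ=2.0231) and Σ D·Y over m':
  (-0.0103+0.0091i)·(-0.0047+0.0060i)  (+0.0992-0.0324i)·(+0.0469+0.0966i)  (-0.4243-0.0398i)·(+0.6121+0.0000i)  (+0.7207+0.3962i)·(-0.0469+0.0966i)  (+0.2215+0.2860i)·(-0.0047-0.0060i)
Y_2^1(R⁻¹ n̂) = -0.323411+0.031959i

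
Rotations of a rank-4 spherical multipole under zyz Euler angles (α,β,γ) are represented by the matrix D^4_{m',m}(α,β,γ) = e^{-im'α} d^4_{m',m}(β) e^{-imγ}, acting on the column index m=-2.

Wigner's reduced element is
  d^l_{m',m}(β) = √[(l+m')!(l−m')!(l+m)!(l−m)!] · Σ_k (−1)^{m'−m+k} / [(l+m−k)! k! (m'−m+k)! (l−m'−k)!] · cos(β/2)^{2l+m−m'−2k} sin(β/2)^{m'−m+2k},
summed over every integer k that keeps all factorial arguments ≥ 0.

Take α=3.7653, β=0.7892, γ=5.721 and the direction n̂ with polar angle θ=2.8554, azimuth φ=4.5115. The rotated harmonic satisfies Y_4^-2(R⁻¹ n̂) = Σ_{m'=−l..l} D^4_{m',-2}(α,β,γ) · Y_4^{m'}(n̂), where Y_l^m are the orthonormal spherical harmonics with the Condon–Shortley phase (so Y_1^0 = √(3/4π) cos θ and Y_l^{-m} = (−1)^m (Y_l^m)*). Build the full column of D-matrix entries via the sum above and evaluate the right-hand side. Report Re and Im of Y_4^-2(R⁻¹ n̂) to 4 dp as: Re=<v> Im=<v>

Re=-0.0021 Im=-0.2305

Need the full column D^4_{m',-2} for m'=−4..4 at α=3.7653, β=0.7892, γ=5.721.
cos(β/2)=0.923150, sin(β/2)=0.384439
d^4_{-4,-2}: single k=2 term ⇒ +0.484026;  D = +0.096321+0.474345i
d^4_{-3,-2}: k∈[1..2] ⇒ +0.821862 -0.427592 = +0.394269;  D = -0.289354-0.267811i
d^4_{-2,-2}: k∈[0..2] ⇒ +0.527448 -1.097668 +0.237953 = -0.332267;  D = -0.329755-0.040780i
d^4_{-1,-2}: k∈[0..2] ⇒ -0.931903 +0.808073 -0.093426 = -0.217256;  D = +0.190591-0.104285i
d^4_{0,-2}: k∈[0..2] ⇒ +0.867782 -0.401319 +0.026099 = +0.492563;  D = +0.212661-0.444290i
d^4_{1,-2}: k∈[0..2] ⇒ -0.538716 +0.140140 -0.004861 = -0.403437;  D = -0.071148-0.397114i
d^4_{2,-2}: k∈[0..2] ⇒ +0.237953 -0.033013 +0.000477 = +0.205416;  D = -0.147498-0.142969i
d^4_{3,-2}: k∈[0..1] ⇒ -0.074155 +0.004287 = -0.069868;  D = -0.069124-0.010171i
d^4_{4,-2}: single k=0 term ⇒ +0.014558;  D = -0.012929+0.006691i
Y_4^{m'}(θ=2.8554,φ=4.5115) and Σ D·Y over m':
  (+0.0963+0.4743i)·(+0.0020+0.0020i)  (-0.2894-0.2678i)·(-0.0153+0.0223i)  (-0.3298-0.0408i)·(-0.1335-0.0567i)  (+0.1906-0.1043i)·(+0.0880-0.4321i)  (+0.2127-0.4443i)·(+0.5326+0.0000i)  (-0.0711-0.3971i)·(-0.0880-0.4321i)  (-0.1475-0.1430i)·(-0.1335+0.0567i)  (-0.0691-0.0102i)·(+0.0153+0.0223i)  (-0.0129+0.0067i)·(+0.0020-0.0020i)
Y_4^-2(R⁻¹ n̂) = -0.002082-0.230464i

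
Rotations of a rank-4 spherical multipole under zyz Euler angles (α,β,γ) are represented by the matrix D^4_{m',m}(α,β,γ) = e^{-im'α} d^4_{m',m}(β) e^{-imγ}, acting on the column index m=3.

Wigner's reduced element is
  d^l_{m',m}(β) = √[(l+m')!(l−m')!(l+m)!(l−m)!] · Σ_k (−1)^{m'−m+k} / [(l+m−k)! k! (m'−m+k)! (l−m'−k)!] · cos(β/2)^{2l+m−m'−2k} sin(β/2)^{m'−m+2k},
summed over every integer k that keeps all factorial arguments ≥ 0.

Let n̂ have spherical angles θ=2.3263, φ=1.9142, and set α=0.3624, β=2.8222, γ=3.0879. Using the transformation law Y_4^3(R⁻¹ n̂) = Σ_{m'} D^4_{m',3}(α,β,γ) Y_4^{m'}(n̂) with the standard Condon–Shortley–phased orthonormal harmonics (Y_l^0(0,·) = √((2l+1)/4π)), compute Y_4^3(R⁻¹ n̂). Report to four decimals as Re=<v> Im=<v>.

Need the full column D^4_{m',3} for m'=−4..4 at α=0.3624, β=2.8222, γ=3.0879.
cos(β/2)=0.159018, sin(β/2)=0.987276
d^4_{-4,3}: single k=7 term ⇒ +0.411208;  D = +0.016395-0.410881i
d^4_{-3,3}: k∈[6..7] ⇒ +0.163917 -0.902625 = -0.738708;  D = +0.234138+0.700621i
d^4_{-2,3}: k∈[5..6] ⇒ +0.042337 -0.543977 = -0.501640;  D = +0.317342+0.388505i
d^4_{-1,3}: k∈[4..5] ⇒ +0.008036 -0.185864 = -0.177828;  D = +0.154014+0.088895i
d^4_{0,3}: k∈[3..4] ⇒ +0.001158 -0.044627 = -0.043469;  D = +0.042907+0.006972i
d^4_{1,3}: k∈[2..3] ⇒ +0.000125 -0.008036 = -0.007911;  D = +0.007752-0.001582i
d^4_{2,3}: k∈[1..2] ⇒ +0.000009 -0.001098 = -0.001089;  D = +0.000920-0.000582i
d^4_{3,3}: k∈[0..1] ⇒ +0.000000 -0.000110 = -0.000110;  D = +0.000066-0.000088i
d^4_{4,3}: single k=0 term ⇒ -0.000007;  D = +0.000002-0.000007i
Y_4^{m'}(θ=2.3263,φ=1.9142) and Σ D·Y over m':
  (+0.0164-0.4109i)·(+0.0243-0.1218i)  (+0.2341+0.7006i)·(-0.2838-0.1704i)  (+0.3173+0.3885i)·(-0.3140+0.2575i)  (+0.1540+0.0889i)·(+0.0231+0.0647i)  (+0.0429+0.0070i)·(-0.3563+0.0000i)  (+0.0078-0.0016i)·(-0.0231+0.0647i)  (+0.0009-0.0006i)·(-0.3140-0.2575i)  (+0.0001-0.0001i)·(+0.2838-0.1704i)  (+0.0000-0.0000i)·(+0.0243+0.1218i)
Y_4^3(R⁻¹ n̂) = -0.214425-0.281042i

Re=-0.2144 Im=-0.2810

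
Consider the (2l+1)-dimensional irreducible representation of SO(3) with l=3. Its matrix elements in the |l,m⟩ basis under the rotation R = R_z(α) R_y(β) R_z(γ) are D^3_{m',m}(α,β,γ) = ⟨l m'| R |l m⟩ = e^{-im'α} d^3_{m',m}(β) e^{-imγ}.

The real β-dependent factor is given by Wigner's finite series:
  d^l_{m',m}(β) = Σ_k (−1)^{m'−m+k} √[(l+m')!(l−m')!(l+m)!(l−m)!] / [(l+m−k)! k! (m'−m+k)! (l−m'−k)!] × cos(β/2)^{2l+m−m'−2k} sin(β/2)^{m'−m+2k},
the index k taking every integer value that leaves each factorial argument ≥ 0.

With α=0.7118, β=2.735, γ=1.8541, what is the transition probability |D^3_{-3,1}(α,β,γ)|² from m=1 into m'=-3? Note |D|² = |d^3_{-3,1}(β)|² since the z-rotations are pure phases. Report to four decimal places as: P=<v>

D^3_{-3,1}(0.7118,2.735,1.8541) = e^{-i·-3·0.7118}·d^3_{-3,1}(2.735)·e^{-i·1·1.8541}. Compute d first:
Half-angle: c=0.201899, s=0.979406. N=√(1·720·24·2)=185.903201
The bounds max(0,m−m')=4 and min(l+m,l−m')=4 give 1 term
  k=4: (−1)^0·185.9032/(48)·0.2019^2·0.9794^4 = +0.145266
d^3_{-3,1}(2.735) = +0.145266
|D^3_{-3,1}|² = |d^3_{-3,1}(β)|² = (+0.145266)² = 0.021102 (the z-rotation phases have unit modulus)

P=0.0211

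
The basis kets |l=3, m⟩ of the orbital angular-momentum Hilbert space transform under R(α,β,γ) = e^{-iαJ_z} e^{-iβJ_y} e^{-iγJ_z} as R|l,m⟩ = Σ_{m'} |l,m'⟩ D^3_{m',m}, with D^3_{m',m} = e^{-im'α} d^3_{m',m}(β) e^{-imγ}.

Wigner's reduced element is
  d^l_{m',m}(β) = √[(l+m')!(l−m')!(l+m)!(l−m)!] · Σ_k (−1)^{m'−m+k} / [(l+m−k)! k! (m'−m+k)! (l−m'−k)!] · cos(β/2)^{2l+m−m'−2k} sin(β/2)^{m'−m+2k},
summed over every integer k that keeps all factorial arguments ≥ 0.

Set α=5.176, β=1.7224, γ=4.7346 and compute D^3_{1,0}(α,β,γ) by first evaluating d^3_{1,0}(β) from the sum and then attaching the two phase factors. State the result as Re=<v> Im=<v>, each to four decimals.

Re=0.1696 Im=0.3392

Split into d^3_{1,0}(β=1.7224) × two z-phases.
c=cos(1.7224/2)=0.651528, s=sin(1.7224/2)=0.758625; N=√[24·2·6·6]=41.569219
The bounds max(0,m−m')=0 and min(l+m,l−m')=2 give 3 terms
  k=0: (−1)^1·41.5692/(12)·0.6515^5·0.7586^1 = -0.308519
  k=1: (−1)^2·41.5692/(4)·0.6515^3·0.7586^3 = +1.254850
  k=2: (−1)^3·41.5692/(12)·0.6515^1·0.7586^5 = -0.567099
d^3_{1,0}(1.7224) = -0.308519 +1.254850 -0.567099 = +0.379231
Phases: e^{-i·(1)·5.176}=+0.447181+0.894444i, e^{-i·(0)·4.7346}=+1.000000+0.000000i ⇒ D=+0.169585+0.339201i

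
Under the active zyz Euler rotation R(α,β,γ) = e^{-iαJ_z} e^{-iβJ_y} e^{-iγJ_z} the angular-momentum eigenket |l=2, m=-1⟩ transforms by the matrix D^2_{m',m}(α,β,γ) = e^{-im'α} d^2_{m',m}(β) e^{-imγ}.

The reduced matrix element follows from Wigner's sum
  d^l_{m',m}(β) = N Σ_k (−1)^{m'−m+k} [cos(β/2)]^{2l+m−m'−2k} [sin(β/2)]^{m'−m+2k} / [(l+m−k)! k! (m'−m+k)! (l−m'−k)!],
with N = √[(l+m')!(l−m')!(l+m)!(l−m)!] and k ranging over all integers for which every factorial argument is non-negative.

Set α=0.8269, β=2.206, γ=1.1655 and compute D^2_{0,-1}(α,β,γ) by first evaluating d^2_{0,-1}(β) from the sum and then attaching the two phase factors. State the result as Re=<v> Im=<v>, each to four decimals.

Re=0.2306 Im=0.5376

First d^2_{0,-1}(β=2.206), then the phase factors e^{-i(0)α} and e^{-i(-1)γ}:
c=cos(2.206/2)=0.450920, s=sin(2.206/2)=0.892564; N=√[2·2·1·6]=4.898979
Admissible k: 0..1 (factorial args all ≥0)
  k=0: (−1)^1·4.8990/(2)·0.4509^3·0.8926^1 = -0.200454
  k=1: (−1)^2·4.8990/(2)·0.4509^1·0.8926^3 = +0.785405
d^2_{0,-1}(2.206) = -0.200454 +0.785405 = +0.584951
D = (+1.000000+0.000000i)·(+0.584951)·(+0.394291+0.918986i) = +0.230641+0.537562i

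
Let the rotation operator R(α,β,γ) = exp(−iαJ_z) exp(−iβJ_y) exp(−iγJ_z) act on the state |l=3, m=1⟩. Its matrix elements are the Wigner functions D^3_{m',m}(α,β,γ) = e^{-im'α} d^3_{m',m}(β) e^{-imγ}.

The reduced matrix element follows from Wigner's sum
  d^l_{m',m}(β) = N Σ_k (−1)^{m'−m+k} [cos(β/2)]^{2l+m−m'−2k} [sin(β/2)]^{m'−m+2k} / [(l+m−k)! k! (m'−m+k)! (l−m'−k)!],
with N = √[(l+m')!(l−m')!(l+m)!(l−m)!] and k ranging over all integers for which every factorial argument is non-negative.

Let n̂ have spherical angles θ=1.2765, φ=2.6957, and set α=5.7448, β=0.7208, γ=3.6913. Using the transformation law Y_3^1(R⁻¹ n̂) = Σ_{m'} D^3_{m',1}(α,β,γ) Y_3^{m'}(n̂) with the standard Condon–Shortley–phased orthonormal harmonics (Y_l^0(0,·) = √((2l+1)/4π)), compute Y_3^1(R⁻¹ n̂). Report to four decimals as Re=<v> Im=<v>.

Need the full column D^3_{m',1} for m'=−3..3 at α=5.7448, β=0.7208, γ=3.6913.
cos(β/2)=0.935756, sin(β/2)=0.352649
d^3_{-3,1}: single k=4 term ⇒ +0.052449;  D = +0.029358+0.043463i
d^3_{-2,1}: k∈[3..4] ⇒ +0.227271 -0.016139 = +0.211132;  D = +0.011750+0.210805i
d^3_{-1,1}: k∈[2..4] ⇒ +0.572118 -0.108339 +0.001923 = +0.465703;  D = -0.216168+0.412493i
d^3_{0,1}: k∈[1..3] ⇒ +0.876487 -0.373444 +0.017679 = +0.520722;  D = -0.444008+0.272045i
d^3_{1,1}: k∈[0..2] ⇒ +0.671391 -0.762824 +0.081254 = -0.010179;  D = +0.010179-0.000115i
d^3_{2,1}: k∈[0..1] ⇒ -0.800119 +0.227271 = -0.572849;  D = +0.495106+0.288141i
d^3_{3,1}: single k=0 term ⇒ +0.369301;  D = -0.178783-0.323140i
Y_3^{m'}(θ=1.2765,φ=2.6957) and Σ D·Y over m':
  (+0.0294+0.0435i)·(-0.0845-0.3558i)  (+0.0118+0.2108i)·(+0.1705+0.2113i)  (-0.2162+0.4125i)·(+0.1617+0.0773i)  (-0.4440+0.2720i)·(-0.2792+0.0000i)  (+0.0102-0.0001i)·(-0.1617+0.0773i)  (+0.4951+0.2881i)·(+0.1705-0.2113i)  (-0.1788-0.3231i)·(+0.0845-0.3558i)
Y_3^1(R⁻¹ n̂) = +0.041184-0.020026i

Re=0.0412 Im=-0.0200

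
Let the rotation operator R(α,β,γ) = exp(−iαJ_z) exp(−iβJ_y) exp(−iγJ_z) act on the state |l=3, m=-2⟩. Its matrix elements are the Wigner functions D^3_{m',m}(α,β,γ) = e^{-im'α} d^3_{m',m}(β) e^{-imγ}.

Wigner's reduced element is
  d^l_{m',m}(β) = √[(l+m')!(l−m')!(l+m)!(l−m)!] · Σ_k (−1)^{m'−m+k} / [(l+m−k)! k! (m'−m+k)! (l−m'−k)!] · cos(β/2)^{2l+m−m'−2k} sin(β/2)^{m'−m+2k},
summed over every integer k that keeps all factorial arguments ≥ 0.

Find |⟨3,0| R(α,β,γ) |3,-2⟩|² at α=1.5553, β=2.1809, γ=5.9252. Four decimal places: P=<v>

P=0.2777

First d^3_{0,-2}(β=2.1809), then the phase factors e^{-i(0)α} and e^{-i(-2)γ}:
c=cos(2.1809/2)=0.462086, s=sin(2.1809/2)=0.886835; N=√[6·6·1·120]=65.726707
k: max(0,(-2)−(0))=0 … min(3+(-2),3−(0))=1
  k=0: (−1)^2·65.7267/(12)·0.4621^4·0.8868^2 = +0.196399
  k=1: (−1)^3·65.7267/(12)·0.4621^2·0.8868^4 = -0.723399
d^3_{0,-2}(2.1809) = +0.196399 -0.723399 = -0.527001
|D^3_{0,-2}|² = |d^3_{0,-2}(β)|² = (-0.527001)² = 0.277730 (the z-rotation phases have unit modulus)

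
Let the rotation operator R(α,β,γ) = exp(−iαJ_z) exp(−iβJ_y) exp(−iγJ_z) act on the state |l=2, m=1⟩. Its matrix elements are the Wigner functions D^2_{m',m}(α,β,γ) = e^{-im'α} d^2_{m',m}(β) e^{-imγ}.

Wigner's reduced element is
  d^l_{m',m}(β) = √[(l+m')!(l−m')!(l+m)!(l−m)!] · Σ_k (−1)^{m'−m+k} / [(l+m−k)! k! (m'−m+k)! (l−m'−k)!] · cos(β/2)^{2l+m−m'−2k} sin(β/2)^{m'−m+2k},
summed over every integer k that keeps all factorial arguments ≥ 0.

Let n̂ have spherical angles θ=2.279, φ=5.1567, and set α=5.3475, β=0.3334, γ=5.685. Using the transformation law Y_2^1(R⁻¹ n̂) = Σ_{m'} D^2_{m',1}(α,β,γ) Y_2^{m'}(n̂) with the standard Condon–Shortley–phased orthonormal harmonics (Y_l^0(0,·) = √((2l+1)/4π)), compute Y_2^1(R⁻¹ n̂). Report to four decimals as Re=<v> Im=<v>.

Need the full column D^2_{m',1} for m'=−2..2 at α=5.3475, β=0.3334, γ=5.685.
cos(β/2)=0.986138, sin(β/2)=0.165929
d^2_{-2,1}: single k=3 term ⇒ +0.009010;  D = +0.002642-0.008614i
d^2_{-1,1}: k∈[2..3] ⇒ +0.080323 -0.000758 = +0.079565;  D = +0.075077-0.026346i
d^2_{0,1}: k∈[1..2] ⇒ +0.389772 -0.011035 = +0.378737;  D = +0.312973+0.213283i
d^2_{1,1}: k∈[0..1] ⇒ +0.945693 -0.080323 = +0.865370;  D = +0.031947+0.864780i
d^2_{2,1}: single k=0 term ⇒ -0.318247;  D = +0.249046-0.198135i
Y_2^{m'}(θ=2.279,φ=5.1567) and Σ D·Y over m':
  (+0.0026-0.0086i)·(-0.1405+0.1730i)  (+0.0751-0.0263i)·(-0.1641-0.3446i)  (+0.3130+0.2133i)·(+0.0849+0.0000i)  (+0.0319+0.8648i)·(+0.1641-0.3446i)  (+0.2490-0.1981i)·(-0.1405-0.1730i)
Y_2^1(R⁻¹ n̂) = +0.240310+0.113860i

Re=0.2403 Im=0.1139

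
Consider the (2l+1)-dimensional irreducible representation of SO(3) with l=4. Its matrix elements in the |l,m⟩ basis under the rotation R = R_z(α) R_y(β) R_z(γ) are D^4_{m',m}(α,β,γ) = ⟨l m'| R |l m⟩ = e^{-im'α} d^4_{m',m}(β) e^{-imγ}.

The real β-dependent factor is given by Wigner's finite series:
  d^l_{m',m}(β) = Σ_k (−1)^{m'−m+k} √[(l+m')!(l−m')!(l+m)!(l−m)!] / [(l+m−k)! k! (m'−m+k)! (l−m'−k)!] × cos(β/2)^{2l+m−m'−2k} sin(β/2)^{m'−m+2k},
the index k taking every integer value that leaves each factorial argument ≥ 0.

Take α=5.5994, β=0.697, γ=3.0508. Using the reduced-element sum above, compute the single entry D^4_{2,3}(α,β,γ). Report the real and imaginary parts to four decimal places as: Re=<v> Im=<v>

First d^4_{2,3}(β=0.697), then the phase factors e^{-i(2)α} and e^{-i(3)γ}:
Half-angle: c=0.939886, s=0.341488. N=√(720·2·5040·1)=2693.993318
k: max(0,(3)−(2))=1 … min(4+(3),4−(2))=2
  k=1: (−1)^0·2693.9933/(720)·0.9399^7·0.3415^1 = +0.827878
  k=2: (−1)^1·2693.9933/(240)·0.9399^5·0.3415^3 = -0.327860
d^4_{2,3}(0.697) = +0.827878 -0.327860 = +0.500017
D = (+0.201830+0.979421i)·(+0.500017)·(-0.963134-0.269022i) = +0.034550-0.498822i

Re=0.0345 Im=-0.4988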